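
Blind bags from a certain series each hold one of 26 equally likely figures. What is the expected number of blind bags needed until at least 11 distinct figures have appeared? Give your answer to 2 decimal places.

13.94

With k distinct figures already seen, the next new one arrives after an expected 26/(26-k) blind bags.
Sum over k = 0,...,10: E = 26/26 + 26/25 + 26/24 + ... + 26/17 + 26/16 = 13.941.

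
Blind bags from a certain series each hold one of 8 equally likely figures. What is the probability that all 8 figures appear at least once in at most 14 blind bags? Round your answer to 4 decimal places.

Let A_i be the event that figure i is missing after 14 blind bags. By inclusion–exclusion on the A_i,
P(all seen) = Σ_{j=0}^{8} (-1)^j C(8,j)((8-j)/8)^14
= 1.00000 - 1.23368 + 0.49890 - 0.07772 + 0.00427 - 0.00006 + 0.00000 - 0.00000 + 0.00000
= 0.19172.

0.1917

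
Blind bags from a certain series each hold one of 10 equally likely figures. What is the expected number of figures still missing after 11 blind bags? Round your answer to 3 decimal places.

3.138

For each figure, P(unseen after 11) = (9/10)^11 = 0.3138.
By linearity of expectation, E[unseen] = 10·(9/10)^11 = 3.1381.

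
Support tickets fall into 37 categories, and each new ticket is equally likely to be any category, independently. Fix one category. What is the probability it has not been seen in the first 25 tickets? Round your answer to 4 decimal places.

0.5041

Each ticket misses the fixed category with probability (37-1)/37 = 36/37, independently.
P(still missing after 25) = (36/37)^25 = 0.50410.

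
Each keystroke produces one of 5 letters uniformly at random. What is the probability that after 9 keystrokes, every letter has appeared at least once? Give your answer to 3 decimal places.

0.427

Let A_i be the event that letter i is missing after 9 keystrokes. By inclusion–exclusion on the A_i,
P(all seen) = Σ_{j=0}^{5} (-1)^j C(5,j)((5-j)/5)^9
= 1.0000 - 0.6711 + 0.1008 - 0.0026 + 0.0000 - 0.0000
= 0.4271.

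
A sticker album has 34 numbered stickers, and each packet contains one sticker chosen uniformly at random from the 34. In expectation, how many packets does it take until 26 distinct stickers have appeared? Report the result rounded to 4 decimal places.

With k distinct stickers already seen, the next new one arrives after an expected 34/(34-k) packets.
Sum over k = 0,...,25: E = 34/34 + 34/33 + 34/32 + ... + 34/10 + 34/9 = 47.61200.

47.6120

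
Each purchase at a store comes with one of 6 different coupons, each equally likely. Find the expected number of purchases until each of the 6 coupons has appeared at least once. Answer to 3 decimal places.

14.700

After k distinct coupons have appeared, the next purchase gives a new one with probability (6-k)/6, so the expected wait for the (k+1)-th is 6/(6-k).
E[T] = 6/6 + 6/5 + 6/4 + 6/3 + 6/2 + 6/1 = 6·H_{6}.
H_{6} = 2.4500, so E[T] = 14.7000.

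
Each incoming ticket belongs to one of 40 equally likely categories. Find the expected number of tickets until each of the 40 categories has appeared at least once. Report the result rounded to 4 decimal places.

171.1417

The wait to go from k to k+1 distinct categories is geometric with mean 40/(40-k).
E[T] = 40/40 + 40/39 + 40/38 + ... + 40/2 + 40/1 = 40·H_{40}.
H_{40} = 4.27854, so E[T] = 171.14172.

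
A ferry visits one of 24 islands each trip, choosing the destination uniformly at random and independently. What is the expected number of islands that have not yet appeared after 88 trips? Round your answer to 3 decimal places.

0.567

For each island, P(unseen after 88) = (23/24)^88 = 0.0236.
By linearity of expectation, E[unseen] = 24·(23/24)^88 = 0.5671.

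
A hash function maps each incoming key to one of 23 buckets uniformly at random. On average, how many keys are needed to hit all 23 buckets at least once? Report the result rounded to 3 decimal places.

85.889

After k distinct buckets have appeared, the next key gives a new one with probability (23-k)/23, so the expected wait for the (k+1)-th is 23/(23-k).
E[T] = 23/23 + 23/22 + 23/21 + ... + 23/2 + 23/1 = 23·H_{23}.
H_{23} = 3.7343, so E[T] = 85.8887.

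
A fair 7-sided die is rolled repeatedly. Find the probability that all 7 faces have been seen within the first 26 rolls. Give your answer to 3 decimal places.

By inclusion–exclusion over which faces are missing,
P(all seen) = Σ_{j=0}^{7} (-1)^j C(7,j)((7-j)/7)^26
= 1.0000 - 0.1272 + 0.0033 - 0.0000 + 0.0000 - 0.0000 + 0.0000 - 0.0000
= 0.8761.

0.876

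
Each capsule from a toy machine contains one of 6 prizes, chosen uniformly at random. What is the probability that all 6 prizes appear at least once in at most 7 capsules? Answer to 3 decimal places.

By inclusion–exclusion over which prizes are missing,
P(all seen) = Σ_{j=0}^{6} (-1)^j C(6,j)((6-j)/6)^7
= 1.0000 - 1.6745 + 0.8779 - 0.1563 + 0.0069 - 0.0000 + 0.0000
= 0.0540.

0.054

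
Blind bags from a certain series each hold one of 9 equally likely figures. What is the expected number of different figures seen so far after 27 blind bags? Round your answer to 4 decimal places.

8.6258

For each figure, P(seen in 27 blind bags) = 1 - (8/9)^27 = 0.95842.
By linearity of expectation, E[distinct seen] = 9·(1 - (8/9)^27) = 8.62578.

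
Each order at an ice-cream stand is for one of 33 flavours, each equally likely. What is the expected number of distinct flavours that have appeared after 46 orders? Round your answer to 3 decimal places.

For each flavour, P(seen in 46 orders) = 1 - (32/33)^46 = 0.7572.
By linearity of expectation, E[distinct seen] = 33·(1 - (32/33)^46) = 24.9874.

24.987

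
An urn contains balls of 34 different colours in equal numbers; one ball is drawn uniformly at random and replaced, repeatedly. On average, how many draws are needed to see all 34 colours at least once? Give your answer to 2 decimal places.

Split into phases: going from k distinct to k+1 distinct takes on average 34/(34-k) draws.
E[T] = 34/34 + 34/33 + 34/32 + ... + 34/2 + 34/1 = 34·H_{34}.
H_{34} = 4.118, so E[T] = 140.019.

140.02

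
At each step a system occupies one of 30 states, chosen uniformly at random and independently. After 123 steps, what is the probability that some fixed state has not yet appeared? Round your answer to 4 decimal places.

Each step misses the fixed state with probability (30-1)/30 = 29/30, independently.
P(still missing after 123) = (29/30)^123 = 0.01545.

0.0155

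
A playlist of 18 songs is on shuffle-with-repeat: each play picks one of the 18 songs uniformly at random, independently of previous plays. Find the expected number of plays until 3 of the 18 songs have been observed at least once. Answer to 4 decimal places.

3.1838

Going from k to k+1 distinct takes a geometric number of plays with mean 18/(18-k).
Sum over k = 0,...,2: E = 18/18 + 18/17 + 18/16 = 3.18382.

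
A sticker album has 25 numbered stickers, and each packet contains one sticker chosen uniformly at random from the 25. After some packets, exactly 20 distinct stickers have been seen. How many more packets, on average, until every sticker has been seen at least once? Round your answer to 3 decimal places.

With k distinct stickers already seen, the next new one takes an expected 25/(25-k) packets.
Sum over k = 20,...,24: E = 25/5 + 25/4 + 25/3 + 25/2 + 25/1 = 57.0833.

57.083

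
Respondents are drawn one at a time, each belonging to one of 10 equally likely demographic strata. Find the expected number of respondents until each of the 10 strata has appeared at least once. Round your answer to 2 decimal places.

Split into phases: going from k distinct to k+1 distinct takes on average 10/(10-k) respondents.
E[T] = 10/10 + 10/9 + 10/8 + ... + 10/2 + 10/1 = 10·H_{10}.
H_{10} = 2.929, so E[T] = 29.290.

29.29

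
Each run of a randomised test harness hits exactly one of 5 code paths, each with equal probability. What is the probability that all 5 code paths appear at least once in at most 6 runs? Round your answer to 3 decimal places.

By inclusion–exclusion over which code paths are missing,
P(all seen) = Σ_{j=0}^{5} (-1)^j C(5,j)((5-j)/5)^6
= 1.0000 - 1.3107 + 0.4666 - 0.0410 + 0.0003 - 0.0000
= 0.1152.

0.115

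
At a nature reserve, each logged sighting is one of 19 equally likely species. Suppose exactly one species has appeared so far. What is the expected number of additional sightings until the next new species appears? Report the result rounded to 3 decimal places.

The number of sightings until the next new species is geometric with success probability 18/19, so its mean is 19/18.
E = 19/18 = 1.0556.

1.056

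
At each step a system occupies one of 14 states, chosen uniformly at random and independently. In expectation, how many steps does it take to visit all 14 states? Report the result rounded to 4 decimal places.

45.5219

Split into phases: going from k distinct to k+1 distinct takes on average 14/(14-k) steps.
E[T] = 14/14 + 14/13 + 14/12 + ... + 14/2 + 14/1 = 14·H_{14}.
H_{14} = 3.25156, so E[T] = 45.52187.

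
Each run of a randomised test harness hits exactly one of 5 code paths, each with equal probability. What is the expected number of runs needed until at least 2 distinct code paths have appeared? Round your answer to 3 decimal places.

2.250

With k distinct code paths already seen, the next new one arrives after an expected 5/(5-k) runs.
Sum over k = 0,...,1: E = 5/5 + 5/4 = 2.2500.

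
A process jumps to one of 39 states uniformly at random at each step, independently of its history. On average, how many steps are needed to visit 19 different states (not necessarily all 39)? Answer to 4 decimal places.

Going from k to k+1 distinct takes a geometric number of steps with mean 39/(39-k).
Sum over k = 0,...,18: E = 39/39 + 39/38 + 39/37 + ... + 39/22 + 39/21 = 25.57633.

25.5763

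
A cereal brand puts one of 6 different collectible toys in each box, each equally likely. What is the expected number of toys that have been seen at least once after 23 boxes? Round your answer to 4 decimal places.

For each toy, P(seen in 23 boxes) = 1 - (5/6)^23 = 0.98491.
By linearity of expectation, E[distinct seen] = 6·(1 - (5/6)^23) = 5.90943.

5.9094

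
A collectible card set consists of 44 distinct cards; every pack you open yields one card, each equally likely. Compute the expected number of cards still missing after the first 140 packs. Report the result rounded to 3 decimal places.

For each card, P(unseen after 140) = (43/44)^140 = 0.0400.
By linearity of expectation, E[unseen] = 44·(43/44)^140 = 1.7606.

1.761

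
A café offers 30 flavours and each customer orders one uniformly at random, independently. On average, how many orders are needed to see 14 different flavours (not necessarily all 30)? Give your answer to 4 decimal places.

Going from k to k+1 distinct takes a geometric number of orders with mean 30/(30-k).
Sum over k = 0,...,13: E = 30/30 + 30/29 + 30/28 + ... + 30/18 + 30/17 = 18.42774.

18.4277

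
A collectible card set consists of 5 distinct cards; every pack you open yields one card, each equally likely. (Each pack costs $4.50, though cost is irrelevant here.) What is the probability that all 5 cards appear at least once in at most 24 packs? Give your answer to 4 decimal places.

0.9764

By inclusion–exclusion over which cards are missing,
P(all seen) = Σ_{j=0}^{5} (-1)^j C(5,j)((5-j)/5)^24
= 1.00000 - 0.02361 + 0.00005 - 0.00000 + 0.00000 - 0.00000
= 0.97644.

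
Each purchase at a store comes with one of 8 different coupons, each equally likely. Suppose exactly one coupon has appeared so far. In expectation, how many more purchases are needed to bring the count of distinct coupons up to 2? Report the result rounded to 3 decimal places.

From k distinct to k+1 distinct takes on average 8/(8-k) purchases.
Only the k = 1 term is needed: E = 8/7 = 1.1429.

1.143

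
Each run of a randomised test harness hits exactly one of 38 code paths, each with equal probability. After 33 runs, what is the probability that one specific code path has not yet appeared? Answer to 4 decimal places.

Each run misses the fixed code path with probability (38-1)/38 = 37/38, independently.
P(still missing after 33) = (37/38)^33 = 0.41476.

0.4148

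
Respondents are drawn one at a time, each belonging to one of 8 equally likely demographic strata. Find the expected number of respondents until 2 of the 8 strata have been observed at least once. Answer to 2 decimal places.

Going from k to k+1 distinct takes a geometric number of respondents with mean 8/(8-k).
Sum over k = 0,...,1: E = 8/8 + 8/7 = 2.143.

2.14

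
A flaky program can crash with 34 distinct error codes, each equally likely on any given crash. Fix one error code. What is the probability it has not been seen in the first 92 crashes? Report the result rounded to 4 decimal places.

0.0642

Each crash misses the fixed error code with probability (34-1)/34 = 33/34, independently.
P(still missing after 92) = (33/34)^92 = 0.06415.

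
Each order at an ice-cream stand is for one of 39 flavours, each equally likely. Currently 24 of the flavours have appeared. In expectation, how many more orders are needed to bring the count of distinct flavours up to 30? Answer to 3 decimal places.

19.081

With k distinct flavours already seen, the next new one takes an expected 39/(39-k) orders.
Sum over k = 24,...,29: E = 39/15 + 39/14 + 39/13 + 39/12 + 39/11 + 39/10 = 19.0812.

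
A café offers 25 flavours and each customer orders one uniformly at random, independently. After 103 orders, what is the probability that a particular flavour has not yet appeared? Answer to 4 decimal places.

Each order misses the fixed flavour with probability (25-1)/25 = 24/25, independently.
P(still missing after 103) = (24/25)^103 = 0.01493.

0.0149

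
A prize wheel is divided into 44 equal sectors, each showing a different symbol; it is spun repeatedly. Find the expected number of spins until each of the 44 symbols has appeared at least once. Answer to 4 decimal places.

192.3999

The wait to go from k to k+1 distinct symbols is geometric with mean 44/(44-k).
E[T] = 44/44 + 44/43 + 44/42 + ... + 44/2 + 44/1 = 44·H_{44}.
H_{44} = 4.37273, so E[T] = 192.39994.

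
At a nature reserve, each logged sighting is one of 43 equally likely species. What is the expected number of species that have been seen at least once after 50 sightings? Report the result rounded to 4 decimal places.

29.7410

For each species, P(seen in 50 sightings) = 1 - (42/43)^50 = 0.69165.
By linearity of expectation, E[distinct seen] = 43·(1 - (42/43)^50) = 29.74102.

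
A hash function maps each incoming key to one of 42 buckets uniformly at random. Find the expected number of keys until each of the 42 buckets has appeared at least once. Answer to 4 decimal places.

181.7232

The wait to go from k to k+1 distinct buckets is geometric with mean 42/(42-k).
E[T] = 42/42 + 42/41 + 42/40 + ... + 42/2 + 42/1 = 42·H_{42}.
H_{42} = 4.32674, so E[T] = 181.72320.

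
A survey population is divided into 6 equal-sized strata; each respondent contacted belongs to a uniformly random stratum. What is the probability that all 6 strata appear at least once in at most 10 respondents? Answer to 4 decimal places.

0.2718

Let A_i be the event that stratum i is missing after 10 respondents. By inclusion–exclusion on the A_i,
P(all seen) = Σ_{j=0}^{6} (-1)^j C(6,j)((6-j)/6)^10
= 1.00000 - 0.96903 + 0.26012 - 0.01953 + 0.00025 - 0.00000 + 0.00000
= 0.27181.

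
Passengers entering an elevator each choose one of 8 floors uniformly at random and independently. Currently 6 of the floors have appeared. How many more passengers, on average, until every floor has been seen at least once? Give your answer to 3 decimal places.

12.000

With k distinct floors already seen, the next new one takes an expected 8/(8-k) passengers.
Sum over k = 6,...,7: E = 8/2 + 8/1 = 12.0000.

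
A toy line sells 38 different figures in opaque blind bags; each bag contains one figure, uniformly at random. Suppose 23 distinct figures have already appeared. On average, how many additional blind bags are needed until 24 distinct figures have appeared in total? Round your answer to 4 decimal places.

The wait to go from k to k+1 distinct figures is geometric with mean 38/(38-k).
Only the k = 23 term is needed: E = 38/15 = 2.53333.

2.5333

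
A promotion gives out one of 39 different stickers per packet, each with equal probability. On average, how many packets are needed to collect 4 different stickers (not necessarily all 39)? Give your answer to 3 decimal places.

With k distinct stickers already seen, the next new one arrives after an expected 39/(39-k) packets.
Sum over k = 0,...,3: E = 39/39 + 39/38 + 39/37 + 39/36 = 4.1637.

4.164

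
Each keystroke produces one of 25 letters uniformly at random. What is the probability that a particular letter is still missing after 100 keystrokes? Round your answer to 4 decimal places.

Each keystroke misses the fixed letter with probability (25-1)/25 = 24/25, independently.
P(still missing after 100) = (24/25)^100 = 0.01687.

0.0169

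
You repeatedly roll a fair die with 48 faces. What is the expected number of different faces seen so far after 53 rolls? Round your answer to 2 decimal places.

For each face, P(seen in 53 rolls) = 1 - (47/48)^53 = 0.672.
By linearity of expectation, E[distinct seen] = 48·(1 - (47/48)^53) = 32.273.

32.27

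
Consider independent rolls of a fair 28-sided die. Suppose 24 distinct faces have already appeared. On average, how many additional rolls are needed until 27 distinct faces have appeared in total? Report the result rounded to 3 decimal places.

The wait to go from k to k+1 distinct faces is geometric with mean 28/(28-k).
Sum over k = 24,...,26: E = 28/4 + 28/3 + 28/2 = 30.3333.

30.333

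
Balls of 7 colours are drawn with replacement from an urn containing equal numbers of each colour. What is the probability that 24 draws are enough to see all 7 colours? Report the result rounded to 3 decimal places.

By inclusion–exclusion over which colours are missing,
P(all seen) = Σ_{j=0}^{7} (-1)^j C(7,j)((7-j)/7)^24
= 1.0000 - 0.1731 + 0.0065 - 0.0001 + 0.0000 - 0.0000 + 0.0000 - 0.0000
= 0.8334.

0.833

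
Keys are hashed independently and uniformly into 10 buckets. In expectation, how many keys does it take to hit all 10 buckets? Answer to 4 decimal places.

The wait to go from k to k+1 distinct buckets is geometric with mean 10/(10-k).
E[T] = 10/10 + 10/9 + 10/8 + ... + 10/2 + 10/1 = 10·H_{10}.
H_{10} = 2.92897, so E[T] = 29.28968.

29.2897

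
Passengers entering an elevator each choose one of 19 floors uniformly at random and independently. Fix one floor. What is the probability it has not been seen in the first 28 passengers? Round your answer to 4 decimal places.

0.2201

Each passenger misses the fixed floor with probability (19-1)/19 = 18/19, independently.
P(still missing after 28) = (18/19)^28 = 0.22005.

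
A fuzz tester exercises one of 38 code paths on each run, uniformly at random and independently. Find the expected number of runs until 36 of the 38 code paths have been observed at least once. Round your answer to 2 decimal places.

Going from k to k+1 distinct takes a geometric number of runs with mean 38/(38-k).
Sum over k = 0,...,35: E = 38/38 + 38/37 + 38/36 + ... + 38/4 + 38/3 = 103.660.

103.66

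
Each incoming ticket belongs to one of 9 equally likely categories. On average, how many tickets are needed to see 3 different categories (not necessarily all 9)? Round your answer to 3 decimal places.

Going from k to k+1 distinct takes a geometric number of tickets with mean 9/(9-k).
Sum over k = 0,...,2: E = 9/9 + 9/8 + 9/7 = 3.4107.

3.411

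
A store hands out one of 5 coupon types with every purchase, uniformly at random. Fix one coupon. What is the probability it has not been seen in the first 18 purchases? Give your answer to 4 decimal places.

0.0180

On each purchase the fixed coupon fails to appear with probability 4/5.
P(still missing after 18) = (4/5)^18 = 0.01801.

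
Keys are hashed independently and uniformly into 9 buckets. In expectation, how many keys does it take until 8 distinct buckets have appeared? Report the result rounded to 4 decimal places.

Going from k to k+1 distinct takes a geometric number of keys with mean 9/(9-k).
Sum over k = 0,...,7: E = 9/9 + 9/8 + 9/7 + ... + 9/3 + 9/2 = 16.46071.

16.4607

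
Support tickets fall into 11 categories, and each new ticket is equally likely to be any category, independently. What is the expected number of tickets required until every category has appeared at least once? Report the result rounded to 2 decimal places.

33.22

Split into phases: going from k distinct to k+1 distinct takes on average 11/(11-k) tickets.
E[T] = 11/11 + 11/10 + 11/9 + ... + 11/2 + 11/1 = 11·H_{11}.
H_{11} = 3.020, so E[T] = 33.219.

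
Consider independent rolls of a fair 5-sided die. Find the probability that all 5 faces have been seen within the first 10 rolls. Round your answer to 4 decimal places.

By inclusion–exclusion over which faces are missing,
P(all seen) = Σ_{j=0}^{5} (-1)^j C(5,j)((5-j)/5)^10
= 1.00000 - 0.53687 + 0.06047 - 0.00105 + 0.00000 - 0.00000
= 0.52255.

0.5225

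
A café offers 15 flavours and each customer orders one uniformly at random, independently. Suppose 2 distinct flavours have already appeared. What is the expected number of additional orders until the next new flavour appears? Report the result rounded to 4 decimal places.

1.1538

Each order yields a new flavour with probability (15-2)/15 = 13/15, so the wait is geometric with mean 15/13.
E = 15/13 = 1.15385.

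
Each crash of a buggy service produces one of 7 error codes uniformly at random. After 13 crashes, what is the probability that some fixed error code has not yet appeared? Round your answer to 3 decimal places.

Each crash misses the fixed error code with probability (7-1)/7 = 6/7, independently.
P(still missing after 13) = (6/7)^13 = 0.1348.

0.135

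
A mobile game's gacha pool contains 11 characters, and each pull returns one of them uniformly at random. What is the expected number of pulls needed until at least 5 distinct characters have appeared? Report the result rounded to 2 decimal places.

With k distinct characters already seen, the next new one arrives after an expected 11/(11-k) pulls.
Sum over k = 0,...,4: E = 11/11 + 11/10 + 11/9 + 11/8 + 11/7 = 6.269.

6.27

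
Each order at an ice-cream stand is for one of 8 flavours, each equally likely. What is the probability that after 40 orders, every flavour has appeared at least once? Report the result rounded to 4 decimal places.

0.9620

Let A_i be the event that flavour i is missing after 40 orders. By inclusion–exclusion on the A_i,
P(all seen) = Σ_{j=0}^{8} (-1)^j C(8,j)((8-j)/8)^40
= 1.00000 - 0.03832 + 0.00028 - 0.00000 + 0.00000 - 0.00000 + 0.00000 - 0.00000 + 0.00000
= 0.96196.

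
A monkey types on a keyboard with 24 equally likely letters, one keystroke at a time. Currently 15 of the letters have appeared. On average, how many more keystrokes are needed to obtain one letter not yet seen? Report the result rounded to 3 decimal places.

2.667

The number of keystrokes until the next new letter is geometric with success probability 9/24, so its mean is 24/9.
E = 24/9 = 2.6667.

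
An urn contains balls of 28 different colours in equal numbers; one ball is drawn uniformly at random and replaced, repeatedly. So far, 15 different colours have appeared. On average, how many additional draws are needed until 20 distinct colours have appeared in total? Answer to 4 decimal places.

From k distinct to k+1 distinct takes on average 28/(28-k) draws.
Sum over k = 15,...,19: E = 28/13 + 28/12 + 28/11 + 28/10 + 28/9 = 12.94375.

12.9437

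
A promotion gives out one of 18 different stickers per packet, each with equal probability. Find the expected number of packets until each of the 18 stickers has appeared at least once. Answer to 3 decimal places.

62.912

Split into phases: going from k distinct to k+1 distinct takes on average 18/(18-k) packets.
E[T] = 18/18 + 18/17 + 18/16 + ... + 18/2 + 18/1 = 18·H_{18}.
H_{18} = 3.4951, so E[T] = 62.9119.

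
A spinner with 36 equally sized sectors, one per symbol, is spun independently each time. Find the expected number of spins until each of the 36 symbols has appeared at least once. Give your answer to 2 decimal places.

150.28

After k distinct symbols have appeared, the next spin gives a new one with probability (36-k)/36, so the expected wait for the (k+1)-th is 36/(36-k).
E[T] = 36/36 + 36/35 + 36/34 + ... + 36/2 + 36/1 = 36·H_{36}.
H_{36} = 4.175, so E[T] = 150.284.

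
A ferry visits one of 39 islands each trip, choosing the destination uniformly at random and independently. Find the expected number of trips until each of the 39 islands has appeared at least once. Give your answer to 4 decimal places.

165.8882

The wait to go from k to k+1 distinct islands is geometric with mean 39/(39-k).
E[T] = 39/39 + 39/38 + 39/37 + ... + 39/2 + 39/1 = 39·H_{39}.
H_{39} = 4.25354, so E[T] = 165.88818.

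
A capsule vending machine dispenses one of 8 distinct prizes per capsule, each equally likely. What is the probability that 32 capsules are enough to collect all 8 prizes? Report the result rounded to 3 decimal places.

0.891

Let A_i be the event that prize i is missing after 32 capsules. By inclusion–exclusion on the A_i,
P(all seen) = Σ_{j=0}^{8} (-1)^j C(8,j)((8-j)/8)^32
= 1.0000 - 0.1115 + 0.0028 - 0.0000 + 0.0000 - 0.0000 + 0.0000 - 0.0000 + 0.0000
= 0.8913.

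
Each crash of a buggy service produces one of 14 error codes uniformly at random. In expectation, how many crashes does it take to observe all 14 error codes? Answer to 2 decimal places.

After k distinct error codes have appeared, the next crash gives a new one with probability (14-k)/14, so the expected wait for the (k+1)-th is 14/(14-k).
E[T] = 14/14 + 14/13 + 14/12 + ... + 14/2 + 14/1 = 14·H_{14}.
H_{14} = 3.252, so E[T] = 45.522.

45.52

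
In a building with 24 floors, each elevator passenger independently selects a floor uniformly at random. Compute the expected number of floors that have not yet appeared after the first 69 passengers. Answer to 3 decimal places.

For each floor, P(unseen after 69) = (23/24)^69 = 0.0530.
By linearity of expectation, E[unseen] = 24·(23/24)^69 = 1.2731.

1.273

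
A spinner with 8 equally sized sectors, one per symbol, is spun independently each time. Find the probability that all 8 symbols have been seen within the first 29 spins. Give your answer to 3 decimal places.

0.840

By inclusion–exclusion over which symbols are missing,
P(all seen) = Σ_{j=0}^{8} (-1)^j C(8,j)((8-j)/8)^29
= 1.0000 - 0.1665 + 0.0067 - 0.0001 + 0.0000 - 0.0000 + 0.0000 - 0.0000 + 0.0000
= 0.8401.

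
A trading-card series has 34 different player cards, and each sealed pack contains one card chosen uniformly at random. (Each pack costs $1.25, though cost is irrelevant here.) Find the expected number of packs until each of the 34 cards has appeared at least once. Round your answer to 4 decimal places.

140.0191

After k distinct cards have appeared, the next pack gives a new one with probability (34-k)/34, so the expected wait for the (k+1)-th is 34/(34-k).
E[T] = 34/34 + 34/33 + 34/32 + ... + 34/2 + 34/1 = 34·H_{34}.
H_{34} = 4.11821, so E[T] = 140.01914.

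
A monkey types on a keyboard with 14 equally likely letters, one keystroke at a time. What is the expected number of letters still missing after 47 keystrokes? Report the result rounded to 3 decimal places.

0.430

For each letter, P(unseen after 47) = (13/14)^47 = 0.0307.
By linearity of expectation, E[unseen] = 14·(13/14)^47 = 0.4300.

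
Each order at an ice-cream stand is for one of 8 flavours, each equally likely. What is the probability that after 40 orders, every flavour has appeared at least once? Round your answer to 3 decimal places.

By inclusion–exclusion over which flavours are missing,
P(all seen) = Σ_{j=0}^{8} (-1)^j C(8,j)((8-j)/8)^40
= 1.0000 - 0.0383 + 0.0003 - 0.0000 + 0.0000 - 0.0000 + 0.0000 - 0.0000 + 0.0000
= 0.9620.

0.962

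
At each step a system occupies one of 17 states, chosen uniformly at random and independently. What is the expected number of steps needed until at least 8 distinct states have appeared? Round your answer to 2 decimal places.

10.38

With k distinct states already seen, the next new one arrives after an expected 17/(17-k) steps.
Sum over k = 0,...,7: E = 17/17 + 17/16 + 17/15 + ... + 17/11 + 17/10 = 10.380.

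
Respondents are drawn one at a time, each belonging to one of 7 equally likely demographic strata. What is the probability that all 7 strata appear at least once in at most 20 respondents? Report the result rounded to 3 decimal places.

Let A_i be the event that stratum i is missing after 20 respondents. By inclusion–exclusion on the A_i,
P(all seen) = Σ_{j=0}^{7} (-1)^j C(7,j)((7-j)/7)^20
= 1.0000 - 0.3207 + 0.0251 - 0.0005 + 0.0000 - 0.0000 + 0.0000 - 0.0000
= 0.7039.

0.704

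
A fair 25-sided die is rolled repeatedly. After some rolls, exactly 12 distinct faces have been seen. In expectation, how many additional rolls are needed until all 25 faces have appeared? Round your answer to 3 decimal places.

With k distinct faces already seen, the next new one takes an expected 25/(25-k) rolls.
Sum over k = 12,...,24: E = 25/13 + 25/12 + 25/11 + ... + 25/2 + 25/1 = 79.5033.

79.503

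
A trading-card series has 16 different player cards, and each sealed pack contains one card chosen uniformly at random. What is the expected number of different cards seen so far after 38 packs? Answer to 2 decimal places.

14.62

For each card, P(seen in 38 packs) = 1 - (15/16)^38 = 0.914.
By linearity of expectation, E[distinct seen] = 16·(1 - (15/16)^38) = 14.623.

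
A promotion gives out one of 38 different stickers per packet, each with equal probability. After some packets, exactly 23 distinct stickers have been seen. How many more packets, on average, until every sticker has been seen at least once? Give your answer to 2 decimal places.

126.09

With k distinct stickers already seen, the next new one takes an expected 38/(38-k) packets.
Sum over k = 23,...,37: E = 38/15 + 38/14 + 38/13 + ... + 38/2 + 38/1 = 126.093.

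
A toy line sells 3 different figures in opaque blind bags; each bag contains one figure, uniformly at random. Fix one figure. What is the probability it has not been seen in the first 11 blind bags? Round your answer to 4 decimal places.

0.0116

On each blind bag the fixed figure fails to appear with probability 2/3.
P(still missing after 11) = (2/3)^11 = 0.01156.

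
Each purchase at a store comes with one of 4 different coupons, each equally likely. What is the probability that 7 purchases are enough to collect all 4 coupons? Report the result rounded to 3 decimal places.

Let A_i be the event that coupon i is missing after 7 purchases. By inclusion–exclusion on the A_i,
P(all seen) = Σ_{j=0}^{4} (-1)^j C(4,j)((4-j)/4)^7
= 1.0000 - 0.5339 + 0.0469 - 0.0002 + 0.0000
= 0.5127.

0.513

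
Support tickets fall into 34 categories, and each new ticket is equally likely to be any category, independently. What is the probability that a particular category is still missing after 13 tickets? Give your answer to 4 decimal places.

0.6784

Each ticket misses the fixed category with probability (34-1)/34 = 33/34, independently.
P(still missing after 13) = (33/34)^13 = 0.67835.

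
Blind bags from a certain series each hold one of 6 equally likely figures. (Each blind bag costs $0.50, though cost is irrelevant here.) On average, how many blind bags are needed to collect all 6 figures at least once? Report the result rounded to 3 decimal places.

14.700

After k distinct figures have appeared, the next blind bag gives a new one with probability (6-k)/6, so the expected wait for the (k+1)-th is 6/(6-k).
E[T] = 6/6 + 6/5 + 6/4 + 6/3 + 6/2 + 6/1 = 6·H_{6}.
H_{6} = 2.4500, so E[T] = 14.7000.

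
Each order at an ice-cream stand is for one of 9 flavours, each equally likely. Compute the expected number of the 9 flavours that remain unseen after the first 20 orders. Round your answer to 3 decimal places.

0.853

For each flavour, P(unseen after 20) = (8/9)^20 = 0.0948.
By linearity of expectation, E[unseen] = 9·(8/9)^20 = 0.8535.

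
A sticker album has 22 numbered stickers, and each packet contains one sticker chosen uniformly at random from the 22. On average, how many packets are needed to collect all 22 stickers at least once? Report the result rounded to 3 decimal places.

Split into phases: going from k distinct to k+1 distinct takes on average 22/(22-k) packets.
E[T] = 22/22 + 22/21 + 22/20 + ... + 22/2 + 22/1 = 22·H_{22}.
H_{22} = 3.6908, so E[T] = 81.1979.

81.198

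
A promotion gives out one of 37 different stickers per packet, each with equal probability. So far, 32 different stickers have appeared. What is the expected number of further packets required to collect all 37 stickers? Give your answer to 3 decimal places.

84.483

From k distinct to k+1 distinct takes on average 37/(37-k) packets.
Sum over k = 32,...,36: E = 37/5 + 37/4 + 37/3 + 37/2 + 37/1 = 84.4833.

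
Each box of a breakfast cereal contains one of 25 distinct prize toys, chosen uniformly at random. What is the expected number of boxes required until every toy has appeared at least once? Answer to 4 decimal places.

After k distinct toys have appeared, the next box gives a new one with probability (25-k)/25, so the expected wait for the (k+1)-th is 25/(25-k).
E[T] = 25/25 + 25/24 + 25/23 + ... + 25/2 + 25/1 = 25·H_{25}.
H_{25} = 3.81596, so E[T] = 95.39895.

95.3990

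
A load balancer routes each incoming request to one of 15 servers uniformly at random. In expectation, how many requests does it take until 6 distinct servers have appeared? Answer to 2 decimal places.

Going from k to k+1 distinct takes a geometric number of requests with mean 15/(15-k).
Sum over k = 0,...,5: E = 15/15 + 15/14 + 15/13 + 15/12 + 15/11 + 15/10 = 7.339.

7.34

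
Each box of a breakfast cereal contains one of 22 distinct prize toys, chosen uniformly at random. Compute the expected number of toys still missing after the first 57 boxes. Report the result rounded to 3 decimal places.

For each toy, P(unseen after 57) = (21/22)^57 = 0.0705.
By linearity of expectation, E[unseen] = 22·(21/22)^57 = 1.5518.

1.552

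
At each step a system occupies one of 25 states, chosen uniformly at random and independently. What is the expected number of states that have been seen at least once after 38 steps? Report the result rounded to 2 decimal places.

For each state, P(seen in 38 steps) = 1 - (24/25)^38 = 0.788.
By linearity of expectation, E[distinct seen] = 25·(1 - (24/25)^38) = 19.700.

19.70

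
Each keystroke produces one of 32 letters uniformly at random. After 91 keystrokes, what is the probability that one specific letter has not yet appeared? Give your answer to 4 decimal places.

0.0556

Each keystroke misses the fixed letter with probability (32-1)/32 = 31/32, independently.
P(still missing after 91) = (31/32)^91 = 0.05562.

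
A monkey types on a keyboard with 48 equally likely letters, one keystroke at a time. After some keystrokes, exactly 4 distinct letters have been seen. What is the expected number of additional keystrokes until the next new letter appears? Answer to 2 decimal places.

The number of keystrokes until the next new letter is geometric with success probability 44/48, so its mean is 48/44.
E = 48/44 = 1.091.

1.09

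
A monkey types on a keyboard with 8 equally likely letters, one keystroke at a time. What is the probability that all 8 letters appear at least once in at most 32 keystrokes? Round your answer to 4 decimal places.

0.8913

Let A_i be the event that letter i is missing after 32 keystrokes. By inclusion–exclusion on the A_i,
P(all seen) = Σ_{j=0}^{8} (-1)^j C(8,j)((8-j)/8)^32
= 1.00000 - 0.11152 + 0.00281 - 0.00002 + 0.00000 - 0.00000 + 0.00000 - 0.00000 + 0.00000
= 0.89128.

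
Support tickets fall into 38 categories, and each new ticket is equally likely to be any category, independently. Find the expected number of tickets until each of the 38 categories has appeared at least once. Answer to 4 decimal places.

Split into phases: going from k distinct to k+1 distinct takes on average 38/(38-k) tickets.
E[T] = 38/38 + 38/37 + 38/36 + ... + 38/2 + 38/1 = 38·H_{38}.
H_{38} = 4.22790, so E[T] = 160.66028.

160.6603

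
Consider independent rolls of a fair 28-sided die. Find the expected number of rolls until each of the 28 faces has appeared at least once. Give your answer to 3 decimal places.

Split into phases: going from k distinct to k+1 distinct takes on average 28/(28-k) rolls.
E[T] = 28/28 + 28/27 + 28/26 + ... + 28/2 + 28/1 = 28·H_{28}.
H_{28} = 3.9272, so E[T] = 109.9608.

109.961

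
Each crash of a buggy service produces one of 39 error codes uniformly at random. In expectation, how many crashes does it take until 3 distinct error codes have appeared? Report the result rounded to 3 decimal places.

Going from k to k+1 distinct takes a geometric number of crashes with mean 39/(39-k).
Sum over k = 0,...,2: E = 39/39 + 39/38 + 39/37 = 3.0804.

3.080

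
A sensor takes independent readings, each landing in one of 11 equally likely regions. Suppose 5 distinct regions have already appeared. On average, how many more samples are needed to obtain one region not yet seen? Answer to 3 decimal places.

Each sample yields a new region with probability (11-5)/11 = 6/11, so the wait is geometric with mean 11/6.
E = 11/6 = 1.8333.

1.833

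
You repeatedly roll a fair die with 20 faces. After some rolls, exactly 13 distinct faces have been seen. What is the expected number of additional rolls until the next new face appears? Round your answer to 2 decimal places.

2.86

The number of rolls until the next new face is geometric with success probability 7/20, so its mean is 20/7.
E = 20/7 = 2.857.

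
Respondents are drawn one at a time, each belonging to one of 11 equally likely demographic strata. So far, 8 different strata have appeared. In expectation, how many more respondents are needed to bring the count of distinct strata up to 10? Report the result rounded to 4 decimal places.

9.1667

From k distinct to k+1 distinct takes on average 11/(11-k) respondents.
Sum over k = 8,...,9: E = 11/3 + 11/2 = 9.16667.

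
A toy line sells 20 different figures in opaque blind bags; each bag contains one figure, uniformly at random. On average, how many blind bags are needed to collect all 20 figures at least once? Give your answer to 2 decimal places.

71.95

Split into phases: going from k distinct to k+1 distinct takes on average 20/(20-k) blind bags.
E[T] = 20/20 + 20/19 + 20/18 + ... + 20/2 + 20/1 = 20·H_{20}.
H_{20} = 3.598, so E[T] = 71.955.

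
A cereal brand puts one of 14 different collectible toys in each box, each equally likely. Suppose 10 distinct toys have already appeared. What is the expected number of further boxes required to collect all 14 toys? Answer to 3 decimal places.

29.167

With k distinct toys already seen, the next new one takes an expected 14/(14-k) boxes.
Sum over k = 10,...,13: E = 14/4 + 14/3 + 14/2 + 14/1 = 29.1667.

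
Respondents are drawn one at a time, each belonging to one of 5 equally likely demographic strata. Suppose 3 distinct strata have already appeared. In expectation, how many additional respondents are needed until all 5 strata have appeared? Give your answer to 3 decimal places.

7.500

The wait to go from k to k+1 distinct strata is geometric with mean 5/(5-k).
Sum over k = 3,...,4: E = 5/2 + 5/1 = 7.5000.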